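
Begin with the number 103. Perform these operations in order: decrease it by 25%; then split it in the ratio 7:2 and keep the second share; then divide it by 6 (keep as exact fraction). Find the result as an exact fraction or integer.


Start with 103.
Step 1: Decrease by 25%: 103 * 75/100 = 309/4
Step 2: Split 7:2, second share = 309/4 * 2/9 = 103/6
Step 3: Divide by 6: 103/6 / 6 = 103/36
Final result = 103/36

103/36


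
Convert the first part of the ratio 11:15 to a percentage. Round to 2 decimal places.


Total parts = 11 + 15 = 26
First part fraction = 11/26
Percentage = (11/26) * 100
= 0.423077 * 100
= 42.31%

42.31


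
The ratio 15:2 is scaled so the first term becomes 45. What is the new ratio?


Original ratio: 15:2
First term target: 45
Scale factor = 45 / 15 = 3
Multiply second term: 2 * 3 = 6
Equivalent ratio = 45:6

45:6


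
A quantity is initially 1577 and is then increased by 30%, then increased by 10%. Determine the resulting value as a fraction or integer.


Start: 1577
Step 1: increase by 30% => multiply by 130/100
  1577 * 130/100 = 20501/10
Step 2: increase by 10% => multiply by 110/100
  20501/10 * 110/100 = 225511/100
Final value = 225511/100

225511/100


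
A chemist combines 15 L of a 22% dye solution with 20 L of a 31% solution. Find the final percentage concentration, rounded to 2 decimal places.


Solute in mixture 1 = 22% of 15 L = 15*22/100 = 33/10 L
Solute in mixture 2 = 31% of 20 L = 20*31/100 = 31/5 L
Total solute = 33/10 + 31/5 = 19/2 L
Total volume = 15 + 20 = 35 L
Final concentration = 19/2/35 * 100 = 27.14%

27.14


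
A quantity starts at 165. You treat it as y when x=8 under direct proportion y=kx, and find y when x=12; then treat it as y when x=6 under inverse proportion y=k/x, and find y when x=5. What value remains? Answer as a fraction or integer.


Start with 165.
Step 1: Direct prop: k = (165)/8; new y = k*12 = 165*12/8 = 495/2
Step 2: Inverse prop: k = (495/2)*6; new y = k/5 = 495/2*6/5 = 297
Final result = 297

297


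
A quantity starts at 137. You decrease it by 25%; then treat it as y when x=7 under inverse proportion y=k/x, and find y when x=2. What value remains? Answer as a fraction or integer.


Start with 137.
Step 1: Decrease by 25%: 137 * 75/100 = 411/4
Step 2: Inverse prop: k = (411/4)*7; new y = k/2 = 411/4*7/2 = 2877/8
Final result = 2877/8

2877/8


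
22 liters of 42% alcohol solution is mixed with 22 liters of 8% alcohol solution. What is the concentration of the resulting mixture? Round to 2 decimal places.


Solute in mixture 1 = 42% of 22 L = 22*42/100 = 231/25 L
Solute in mixture 2 = 8% of 22 L = 22*8/100 = 44/25 L
Total solute = 231/25 + 44/25 = 11 L
Total volume = 22 + 22 = 44 L
Final concentration = 11/44 * 100 = 25.00%

25.00


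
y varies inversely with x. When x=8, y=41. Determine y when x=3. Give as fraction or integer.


Inverse proportion: y = k/x
Find k: k = 8 * 41 = 328
Compute y at x=3: y = 328/3
y = 328/3

328/3


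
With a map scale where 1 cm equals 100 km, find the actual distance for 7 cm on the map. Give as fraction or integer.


Map scale: 1 cm = 100 km
Measured distance on map = 7 cm
Set up proportion: 7 * 100 / 1
= 700 / 1
= 700 km

700


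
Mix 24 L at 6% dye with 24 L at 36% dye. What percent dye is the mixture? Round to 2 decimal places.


Solute in mixture 1 = 6% of 24 L = 24*6/100 = 36/25 L
Solute in mixture 2 = 36% of 24 L = 24*36/100 = 216/25 L
Total solute = 36/25 + 216/25 = 252/25 L
Total volume = 24 + 24 = 48 L
Final concentration = 252/25/48 * 100 = 21.00%

21.00


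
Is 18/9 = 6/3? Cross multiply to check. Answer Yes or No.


Cross multiply to check 18/9 = 6/3
Left cross product: 18 * 3 = 54
Right cross product: 9 * 6 = 54
54 = 54
Equal, so proportions match => Yes

Yes


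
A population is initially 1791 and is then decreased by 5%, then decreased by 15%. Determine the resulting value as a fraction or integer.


Start: 1791
Step 1: decrease by 5% => multiply by 95/100
  1791 * 95/100 = 34029/20
Step 2: decrease by 15% => multiply by 85/100
  34029/20 * 85/100 = 578493/400
Final value = 578493/400

578493/400


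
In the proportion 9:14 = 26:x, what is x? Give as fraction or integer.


Setting up: 9/14 = 26/x
Cross multiply: 9 * x = 14 * 26
9x = 364
x = 364/9
x = 364/9

364/9


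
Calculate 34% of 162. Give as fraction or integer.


Compute 34% of 162
Convert percentage: 34% = 34/100
Multiply: 162 * 34/100
= 5508/100
= 1377/25

1377/25


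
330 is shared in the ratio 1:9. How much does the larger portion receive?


Total parts = 1 + 9 = 10
Value per part = 330 / 10 = 33
First share = 1 * 33 = 33
Second share = 9 * 33 = 297
Larger share = 297

297


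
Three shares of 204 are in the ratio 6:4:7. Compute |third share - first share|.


Total parts = 6 + 4 + 7 = 17
Value per part = 204 / 17 = 12
Shares: 6*12=72, 4*12=48, 7*12=84
Third share = 84, first share = 72
Difference = |84 - 72| = 12

12


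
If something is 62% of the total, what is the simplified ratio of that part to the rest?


Part = 62%, Remainder = 38%
Ratio = 62:38
GCD(62, 38) = 2
Simplify: 31:19 = 31:19

31:19


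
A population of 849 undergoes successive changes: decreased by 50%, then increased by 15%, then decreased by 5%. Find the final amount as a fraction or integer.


Start: 849
Step 1: decrease by 50% => multiply by 50/100
  849 * 50/100 = 849/2
Step 2: increase by 15% => multiply by 115/100
  849/2 * 115/100 = 19527/40
Step 3: decrease by 5% => multiply by 95/100
  19527/40 * 95/100 = 371013/800
Final value = 371013/800

371013/800


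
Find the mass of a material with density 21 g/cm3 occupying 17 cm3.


Using mass = density * volume
Density = 21 g/cm3
Volume = 17 cm3
Mass = 21 * 17
= 357 g

357


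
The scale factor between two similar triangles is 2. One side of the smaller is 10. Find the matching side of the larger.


Similar triangles have proportional sides
Scale factor = 2
Smaller side = 10
Corresponding larger side = 10 * 2
= 20

20


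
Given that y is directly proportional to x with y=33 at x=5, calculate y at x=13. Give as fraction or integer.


Direct proportion: y = kx
Find k: k = 33/5 = 33/5
Compute y at x=13: y = 33/5 * 13
y = 429/5

429/5


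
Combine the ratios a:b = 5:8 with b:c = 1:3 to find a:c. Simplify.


Given a:b = 5:8 and b:c = 1:3
Make b consistent. Multiply first ratio by 1: a:b = 5:8
Multiply second ratio by 8: b:c = 8:24
Now b = 8 in both, so a:b:c = 5:8:24
Therefore a:c = 5:24
Simplify by GCD: a:c = 5:24

5:24


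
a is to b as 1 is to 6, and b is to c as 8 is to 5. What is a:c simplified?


Given a:b = 1:6 and b:c = 8:5
Make b consistent. Multiply first ratio by 8: a:b = 8:48
Multiply second ratio by 6: b:c = 48:30
Now b = 48 in both, so a:b:c = 8:48:30
Therefore a:c = 8:30
Simplify by GCD: a:c = 4:15

4:15


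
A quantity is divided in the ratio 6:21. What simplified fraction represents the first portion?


Total parts = 6 + 21 = 27
First part fraction = 6/27
Simplify: 6/27 = 2/9

2/9


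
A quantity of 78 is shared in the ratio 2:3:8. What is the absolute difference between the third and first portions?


Total parts = 2 + 3 + 8 = 13
Value per part = 78 / 13 = 6
Shares: 2*6=12, 3*6=18, 8*6=48
Third share = 48, first share = 12
Difference = |48 - 12| = 36

36


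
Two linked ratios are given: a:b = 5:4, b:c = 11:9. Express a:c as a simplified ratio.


Given a:b = 5:4 and b:c = 11:9
Make b consistent. Multiply first ratio by 11: a:b = 55:44
Multiply second ratio by 4: b:c = 44:36
Now b = 44 in both, so a:b:c = 55:44:36
Therefore a:c = 55:36
Simplify by GCD: a:c = 55:36

55:36


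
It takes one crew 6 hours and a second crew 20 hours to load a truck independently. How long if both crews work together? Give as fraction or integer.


Rate of A = 1/6 job per hour
Rate of B = 1/20 job per hour
Combined rate = 1/6 + 1/20
Find common denominator: (20 + 6)/(6*20) = 26/120
Combined rate = 13/60 job per hour
Time together = 1 / (13/60) = 60/13 hours

60/13


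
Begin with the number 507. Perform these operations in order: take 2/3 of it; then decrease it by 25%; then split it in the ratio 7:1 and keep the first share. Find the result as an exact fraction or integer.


Start with 507.
Step 1: Take 2/3: 507 * 2/3 = 338
Step 2: Decrease by 25%: 338 * 75/100 = 507/2
Step 3: Split 7:1, first share = 507/2 * 7/8 = 3549/16
Final result = 3549/16

3549/16


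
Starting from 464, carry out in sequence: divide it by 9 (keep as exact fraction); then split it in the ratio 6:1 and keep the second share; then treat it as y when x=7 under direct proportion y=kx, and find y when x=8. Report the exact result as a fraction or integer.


Start with 464.
Step 1: Divide by 9: 464 / 9 = 464/9
Step 2: Split 6:1, second share = 464/9 * 1/7 = 464/63
Step 3: Direct prop: k = (464/63)/7; new y = k*8 = 464/63*8/7 = 3712/441
Final result = 3712/441

3712/441


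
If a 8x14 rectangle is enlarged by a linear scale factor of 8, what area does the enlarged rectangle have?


Original dimensions: 8 x 14
Enlargement factor = 8
New width = 8 * 8 = 64
New height = 14 * 8 = 112
New area = 64 * 112 = 7168

7168


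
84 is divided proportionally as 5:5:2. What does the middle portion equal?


Ratio = 5:5:2
Total parts = 5 + 5 + 2 = 12
Value per part = 84 / 12 = 7
First share = 5 * 7 = 35
Middle share = 5 * 7 = 35
Third share = 2 * 7 = 14

35


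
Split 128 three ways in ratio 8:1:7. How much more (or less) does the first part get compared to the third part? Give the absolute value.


Total parts = 8 + 1 + 7 = 16
Value per part = 128 / 16 = 8
Shares: 8*8=64, 1*8=8, 7*8=56
First share = 64, third share = 56
Difference = |64 - 56| = 8

8


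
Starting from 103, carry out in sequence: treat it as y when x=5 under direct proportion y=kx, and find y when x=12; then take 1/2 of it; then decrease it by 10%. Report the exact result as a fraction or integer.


Start with 103.
Step 1: Direct prop: k = (103)/5; new y = k*12 = 103*12/5 = 1236/5
Step 2: Take 1/2: 1236/5 * 1/2 = 618/5
Step 3: Decrease by 10%: 618/5 * 90/100 = 2781/25
Final result = 2781/25

2781/25


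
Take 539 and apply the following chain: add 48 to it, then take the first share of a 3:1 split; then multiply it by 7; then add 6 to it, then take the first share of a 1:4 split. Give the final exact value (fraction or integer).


Start with 539.
Step 1: Add 48: 539+48=587; split 3:1 first = 587*3/4 = 1761/4
Step 2: Multiply by 7: 1761/4 * 7 = 12327/4
Step 3: Add 6: 12327/4+6=12351/4; split 1:4 first = 12351/4*1/5 = 12351/20
Final result = 12351/20

12351/20


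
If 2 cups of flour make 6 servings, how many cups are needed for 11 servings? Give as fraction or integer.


Original: 2 cups for 6 servings
Target servings = 11
Scaling factor = 11/6
New amount = 2 * 11/6
= 22/6
= 11/3 cups

11/3


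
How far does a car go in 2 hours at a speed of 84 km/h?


Using distance = speed * time
Speed = 84 km/h
Time = 2 hours
Distance = 84 * 2
= 168 km

168


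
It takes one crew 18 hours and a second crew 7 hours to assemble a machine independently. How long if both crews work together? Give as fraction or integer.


Rate of A = 1/18 job per hour
Rate of B = 1/7 job per hour
Combined rate = 1/18 + 1/7
Find common denominator: (7 + 18)/(18*7) = 25/126
Combined rate = 25/126 job per hour
Time together = 1 / (25/126) = 126/25 hours

126/25


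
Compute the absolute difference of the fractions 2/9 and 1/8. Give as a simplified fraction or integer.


Simplify: 2/9 = 2/9 and 1/8 = 1/8
Find common denominator: LCD = 72
Convert: 16/72 and 9/72
Difference = |16 - 9|/72 = 7/72
Simplified = 7/72

7/72


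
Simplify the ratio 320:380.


Find GCD(320, 380)
GCD = 20
Divide both by 20: 320/20 = 16, 380/20 = 19
Simplified ratio = 16:19

16:19


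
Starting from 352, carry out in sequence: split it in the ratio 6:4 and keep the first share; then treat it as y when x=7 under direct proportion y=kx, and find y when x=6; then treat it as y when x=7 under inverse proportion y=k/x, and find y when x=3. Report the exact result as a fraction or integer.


Start with 352.
Step 1: Split 6:4, first share = 352 * 6/10 = 1056/5
Step 2: Direct prop: k = (1056/5)/7; new y = k*6 = 1056/5*6/7 = 6336/35
Step 3: Inverse prop: k = (6336/35)*7; new y = k/3 = 6336/35*7/3 = 2112/5
Final result = 2112/5

2112/5


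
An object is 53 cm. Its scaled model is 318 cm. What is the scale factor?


Original length = 53 cm
Scaled length = 318 cm
Scale factor = 318 / 53
= 6

6


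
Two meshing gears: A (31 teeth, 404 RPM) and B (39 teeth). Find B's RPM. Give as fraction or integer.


Gear ratio: teeth_A * RPM_A = teeth_B * RPM_B
31 * 404 = 39 * RPM_B
12524 = 39 * RPM_B
RPM_B = 12524 / 39
RPM_B = 12524/39

12524/39


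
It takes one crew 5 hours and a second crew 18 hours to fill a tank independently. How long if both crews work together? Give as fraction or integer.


Rate of A = 1/5 job per hour
Rate of B = 1/18 job per hour
Combined rate = 1/5 + 1/18
Find common denominator: (18 + 5)/(5*18) = 23/90
Combined rate = 23/90 job per hour
Time together = 1 / (23/90) = 90/23 hours

90/23


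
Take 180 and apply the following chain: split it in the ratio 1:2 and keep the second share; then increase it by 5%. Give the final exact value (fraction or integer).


Start with 180.
Step 1: Split 1:2, second share = 180 * 2/3 = 120
Step 2: Increase by 5%: 120 * 105/100 = 126
Final result = 126

126


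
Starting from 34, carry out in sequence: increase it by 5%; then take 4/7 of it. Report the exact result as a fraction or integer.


Start with 34.
Step 1: Increase by 5%: 34 * 105/100 = 357/10
Step 2: Take 4/7: 357/10 * 4/7 = 102/5
Final result = 102/5

102/5


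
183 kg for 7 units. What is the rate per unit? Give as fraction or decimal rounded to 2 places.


Total kg = 183
Number of units = 7
Unit rate = 183 / 7
= 26.14 kg per unit

26.14


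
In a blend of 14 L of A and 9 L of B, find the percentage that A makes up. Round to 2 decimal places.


Volume of A = 14 L
Volume of B = 9 L
Total volume = 14 + 9 = 23 L
Percentage of A = (14/23) * 100
= 60.87%

60.87


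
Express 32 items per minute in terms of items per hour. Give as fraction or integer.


Converting from per minute to per hour
Rate = 32 items per minute
Multiply by 60: 32 * 60
= 1920 items per hour

1920


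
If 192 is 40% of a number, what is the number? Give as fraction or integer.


Given: 192 is 40% of the whole
Set up: 192 = 40/100 * whole
whole = 192 * 100 / 40
whole = 19200 / 40
whole = 480

480


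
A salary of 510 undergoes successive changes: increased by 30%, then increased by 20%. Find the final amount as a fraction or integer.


Start: 510
Step 1: increase by 30% => multiply by 130/100
  510 * 130/100 = 663
Step 2: increase by 20% => multiply by 120/100
  663 * 120/100 = 3978/5
Final value = 3978/5

3978/5


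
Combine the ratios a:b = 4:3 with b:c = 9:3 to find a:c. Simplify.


Given a:b = 4:3 and b:c = 9:3
Make b consistent. Multiply first ratio by 9: a:b = 36:27
Multiply second ratio by 3: b:c = 27:9
Now b = 27 in both, so a:b:c = 36:27:9
Therefore a:c = 36:9
Simplify by GCD: a:c = 4:1

4:1


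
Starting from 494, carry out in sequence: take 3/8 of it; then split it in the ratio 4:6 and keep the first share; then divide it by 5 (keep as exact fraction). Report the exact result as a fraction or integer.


Start with 494.
Step 1: Take 3/8: 494 * 3/8 = 741/4
Step 2: Split 4:6, first share = 741/4 * 4/10 = 741/10
Step 3: Divide by 5: 741/10 / 5 = 741/50
Final result = 741/50

741/50


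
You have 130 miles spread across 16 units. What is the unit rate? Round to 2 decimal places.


Total miles = 130
Number of units = 16
Unit rate = 130 / 16
= 8.13 miles per unit

8.13


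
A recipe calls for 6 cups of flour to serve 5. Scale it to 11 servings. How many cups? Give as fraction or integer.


Original: 6 cups for 5 servings
Target servings = 11
Scaling factor = 11/5
New amount = 6 * 11/5
= 66/5
= 66/5 cups

66/5


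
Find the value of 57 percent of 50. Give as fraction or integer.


Compute 57% of 50
Convert percentage: 57% = 57/100
Multiply: 50 * 57/100
= 2850/100
= 57/2

57/2


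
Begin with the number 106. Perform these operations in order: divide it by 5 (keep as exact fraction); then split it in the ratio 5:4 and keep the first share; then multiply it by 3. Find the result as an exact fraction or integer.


Start with 106.
Step 1: Divide by 5: 106 / 5 = 106/5
Step 2: Split 5:4, first share = 106/5 * 5/9 = 106/9
Step 3: Multiply by 3: 106/9 * 3 = 106/3
Final result = 106/3

106/3


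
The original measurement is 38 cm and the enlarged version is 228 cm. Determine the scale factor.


Original length = 38 cm
Scaled length = 228 cm
Scale factor = 228 / 38
= 6

6


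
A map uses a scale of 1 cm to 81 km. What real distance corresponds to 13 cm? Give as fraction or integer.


Map scale: 1 cm = 81 km
Measured distance on map = 13 cm
Set up proportion: 13 * 81 / 1
= 1053 / 1
= 1053 km

1053


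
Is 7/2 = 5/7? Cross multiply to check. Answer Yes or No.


Cross multiply to check 7/2 = 5/7
Left cross product: 7 * 7 = 49
Right cross product: 2 * 5 = 10
49 != 10
Not equal, so proportions differ => No

No


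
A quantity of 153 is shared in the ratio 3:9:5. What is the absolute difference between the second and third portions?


Total parts = 3 + 9 + 5 = 17
Value per part = 153 / 17 = 9
Shares: 3*9=27, 9*9=81, 5*9=45
Second share = 81, third share = 45
Difference = |81 - 45| = 36

36


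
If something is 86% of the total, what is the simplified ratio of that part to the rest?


Part = 86%, Remainder = 14%
Ratio = 86:14
GCD(86, 14) = 2
Simplify: 43:7 = 43:7

43:7


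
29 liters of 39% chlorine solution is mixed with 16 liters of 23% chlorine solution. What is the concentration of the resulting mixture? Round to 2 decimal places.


Solute in mixture 1 = 39% of 29 L = 29*39/100 = 1131/100 L
Solute in mixture 2 = 23% of 16 L = 16*23/100 = 92/25 L
Total solute = 1131/100 + 92/25 = 1499/100 L
Total volume = 29 + 16 = 45 L
Final concentration = 1499/100/45 * 100 = 33.31%

33.31


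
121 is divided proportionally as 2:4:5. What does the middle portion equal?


Ratio = 2:4:5
Total parts = 2 + 4 + 5 = 11
Value per part = 121 / 11 = 11
First share = 2 * 11 = 22
Middle share = 4 * 11 = 44
Third share = 5 * 11 = 55

44


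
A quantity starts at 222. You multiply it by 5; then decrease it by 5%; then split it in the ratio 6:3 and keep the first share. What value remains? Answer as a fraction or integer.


Start with 222.
Step 1: Multiply by 5: 222 * 5 = 1110
Step 2: Decrease by 5%: 1110 * 95/100 = 2109/2
Step 3: Split 6:3, first share = 2109/2 * 6/9 = 703
Final result = 703

703


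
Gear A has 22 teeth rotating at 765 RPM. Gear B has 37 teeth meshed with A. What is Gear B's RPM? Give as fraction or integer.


Gear ratio: teeth_A * RPM_A = teeth_B * RPM_B
22 * 765 = 37 * RPM_B
16830 = 37 * RPM_B
RPM_B = 16830 / 37
RPM_B = 16830/37

16830/37


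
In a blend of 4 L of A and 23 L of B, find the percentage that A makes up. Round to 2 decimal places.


Volume of A = 4 L
Volume of B = 23 L
Total volume = 4 + 23 = 27 L
Percentage of A = (4/27) * 100
= 14.81%

14.81


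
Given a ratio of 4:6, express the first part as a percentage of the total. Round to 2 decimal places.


Total parts = 4 + 6 = 10
First part fraction = 4/10
Percentage = (4/10) * 100
= 0.4 * 100
= 40.00%

40.00


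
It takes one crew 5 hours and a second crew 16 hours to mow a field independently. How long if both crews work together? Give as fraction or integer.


Rate of A = 1/5 job per hour
Rate of B = 1/16 job per hour
Combined rate = 1/5 + 1/16
Find common denominator: (16 + 5)/(5*16) = 21/80
Combined rate = 21/80 job per hour
Time together = 1 / (21/80) = 80/21 hours

80/21


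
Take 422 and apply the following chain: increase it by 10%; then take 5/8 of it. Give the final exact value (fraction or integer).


Start with 422.
Step 1: Increase by 10%: 422 * 110/100 = 2321/5
Step 2: Take 5/8: 2321/5 * 5/8 = 2321/8
Final result = 2321/8

2321/8


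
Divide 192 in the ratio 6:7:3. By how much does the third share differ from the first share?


Total parts = 6 + 7 + 3 = 16
Value per part = 192 / 16 = 12
Shares: 6*12=72, 7*12=84, 3*12=36
Third share = 36, first share = 72
Difference = |36 - 72| = 36

36


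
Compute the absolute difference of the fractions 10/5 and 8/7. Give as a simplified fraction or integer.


Simplify: 10/5 = 2 and 8/7 = 8/7
Find common denominator: LCD = 7
Convert: 14/7 and 8/7
Difference = |14 - 8|/7 = 6/7
Simplified = 6/7

6/7


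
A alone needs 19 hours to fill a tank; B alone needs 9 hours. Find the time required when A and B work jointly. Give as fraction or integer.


Rate of A = 1/19 job per hour
Rate of B = 1/9 job per hour
Combined rate = 1/19 + 1/9
Find common denominator: (9 + 19)/(19*9) = 28/171
Combined rate = 28/171 job per hour
Time together = 1 / (28/171) = 171/28 hours

171/28


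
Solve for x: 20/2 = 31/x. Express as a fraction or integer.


Setting up: 20/2 = 31/x
Cross multiply: 20 * x = 2 * 31
20x = 62
x = 62/20
x = 31/10

31/10


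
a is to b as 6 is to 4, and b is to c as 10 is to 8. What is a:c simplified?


Given a:b = 6:4 and b:c = 10:8
Make b consistent. Multiply first ratio by 10: a:b = 60:40
Multiply second ratio by 4: b:c = 40:32
Now b = 40 in both, so a:b:c = 60:40:32
Therefore a:c = 60:32
Simplify by GCD: a:c = 15:8

15:8


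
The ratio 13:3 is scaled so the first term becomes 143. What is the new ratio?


Original ratio: 13:3
First term target: 143
Scale factor = 143 / 13 = 11
Multiply second term: 3 * 11 = 33
Equivalent ratio = 143:33

143:33


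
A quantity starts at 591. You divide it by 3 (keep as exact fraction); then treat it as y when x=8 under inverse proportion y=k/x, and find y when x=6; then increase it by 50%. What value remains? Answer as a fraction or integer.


Start with 591.
Step 1: Divide by 3: 591 / 3 = 197
Step 2: Inverse prop: k = (197)*8; new y = k/6 = 197*8/6 = 788/3
Step 3: Increase by 50%: 788/3 * 150/100 = 394
Final result = 394

394


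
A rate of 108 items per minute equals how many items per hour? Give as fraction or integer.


Converting from per minute to per hour
Rate = 108 items per minute
Multiply by 60: 108 * 60
= 6480 items per hour

6480


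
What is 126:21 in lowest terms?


Find GCD(126, 21)
GCD = 21
Divide both by 21: 126/21 = 6, 21/21 = 1
Simplified ratio = 6:1

6:1


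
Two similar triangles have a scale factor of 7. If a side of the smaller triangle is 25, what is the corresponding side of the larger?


Similar triangles have proportional sides
Scale factor = 7
Smaller side = 25
Corresponding larger side = 25 * 7
= 175

175


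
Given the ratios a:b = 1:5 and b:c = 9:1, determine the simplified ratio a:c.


Given a:b = 1:5 and b:c = 9:1
Make b consistent. Multiply first ratio by 9: a:b = 9:45
Multiply second ratio by 5: b:c = 45:5
Now b = 45 in both, so a:b:c = 9:45:5
Therefore a:c = 9:5
Simplify by GCD: a:c = 9:5

9:5


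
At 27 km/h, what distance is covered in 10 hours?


Using distance = speed * time
Speed = 27 km/h
Time = 10 hours
Distance = 27 * 10
= 270 km

270


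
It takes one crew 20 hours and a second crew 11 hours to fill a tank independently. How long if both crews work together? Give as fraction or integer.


Rate of A = 1/20 job per hour
Rate of B = 1/11 job per hour
Combined rate = 1/20 + 1/11
Find common denominator: (11 + 20)/(20*11) = 31/220
Combined rate = 31/220 job per hour
Time together = 1 / (31/220) = 220/31 hours

220/31


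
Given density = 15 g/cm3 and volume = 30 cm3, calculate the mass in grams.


Using mass = density * volume
Density = 15 g/cm3
Volume = 30 cm3
Mass = 15 * 30
= 450 g

450


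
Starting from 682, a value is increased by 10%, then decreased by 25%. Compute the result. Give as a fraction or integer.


Start: 682
Step 1: increase by 10% => multiply by 110/100
  682 * 110/100 = 3751/5
Step 2: decrease by 25% => multiply by 75/100
  3751/5 * 75/100 = 11253/20
Final value = 11253/20

11253/20


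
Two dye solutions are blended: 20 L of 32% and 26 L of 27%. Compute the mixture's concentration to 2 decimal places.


Solute in mixture 1 = 32% of 20 L = 20*32/100 = 32/5 L
Solute in mixture 2 = 27% of 26 L = 26*27/100 = 351/50 L
Total solute = 32/5 + 351/50 = 671/50 L
Total volume = 20 + 26 = 46 L
Final concentration = 671/50/46 * 100 = 29.17%

29.17


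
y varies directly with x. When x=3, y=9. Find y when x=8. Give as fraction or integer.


Direct proportion: y = kx
Find k: k = 9/3 = 3
Compute y at x=8: y = 3 * 8
y = 24

24


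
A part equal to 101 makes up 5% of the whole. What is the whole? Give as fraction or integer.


Given: 101 is 5% of the whole
Set up: 101 = 5/100 * whole
whole = 101 * 100 / 5
whole = 10100 / 5
whole = 2020

2020


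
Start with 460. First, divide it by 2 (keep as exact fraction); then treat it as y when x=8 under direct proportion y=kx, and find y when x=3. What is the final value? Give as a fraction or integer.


Start with 460.
Step 1: Divide by 2: 460 / 2 = 230
Step 2: Direct prop: k = (230)/8; new y = k*3 = 230*3/8 = 345/4
Final result = 345/4

345/4


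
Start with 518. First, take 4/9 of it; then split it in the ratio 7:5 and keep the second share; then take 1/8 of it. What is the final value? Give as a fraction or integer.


Start with 518.
Step 1: Take 4/9: 518 * 4/9 = 2072/9
Step 2: Split 7:5, second share = 2072/9 * 5/12 = 2590/27
Step 3: Take 1/8: 2590/27 * 1/8 = 1295/108
Final result = 1295/108

1295/108


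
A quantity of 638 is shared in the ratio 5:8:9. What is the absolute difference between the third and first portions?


Total parts = 5 + 8 + 9 = 22
Value per part = 638 / 22 = 29
Shares: 5*29=145, 8*29=232, 9*29=261
Third share = 261, first share = 145
Difference = |261 - 145| = 116

116


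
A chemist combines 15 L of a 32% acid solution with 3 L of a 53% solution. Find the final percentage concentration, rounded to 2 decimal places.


Solute in mixture 1 = 32% of 15 L = 15*32/100 = 24/5 L
Solute in mixture 2 = 53% of 3 L = 3*53/100 = 159/100 L
Total solute = 24/5 + 159/100 = 639/100 L
Total volume = 15 + 3 = 18 L
Final concentration = 639/100/18 * 100 = 35.50%

35.50


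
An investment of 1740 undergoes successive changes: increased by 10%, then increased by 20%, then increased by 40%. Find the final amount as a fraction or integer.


Start: 1740
Step 1: increase by 10% => multiply by 110/100
  1740 * 110/100 = 1914
Step 2: increase by 20% => multiply by 120/100
  1914 * 120/100 = 11484/5
Step 3: increase by 40% => multiply by 140/100
  11484/5 * 140/100 = 80388/25
Final value = 80388/25

80388/25


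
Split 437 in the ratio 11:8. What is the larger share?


Total parts = 11 + 8 = 19
Value per part = 437 / 19 = 23
First share = 11 * 23 = 253
Second share = 8 * 23 = 184
Larger share = 253

253


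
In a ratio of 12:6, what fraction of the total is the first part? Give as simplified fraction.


Total parts = 12 + 6 = 18
First part fraction = 12/18
Simplify: 12/18 = 2/3

2/3


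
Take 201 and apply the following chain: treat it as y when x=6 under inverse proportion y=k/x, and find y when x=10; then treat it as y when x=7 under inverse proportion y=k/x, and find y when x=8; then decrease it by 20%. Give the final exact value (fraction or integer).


Start with 201.
Step 1: Inverse prop: k = (201)*6; new y = k/10 = 201*6/10 = 603/5
Step 2: Inverse prop: k = (603/5)*7; new y = k/8 = 603/5*7/8 = 4221/40
Step 3: Decrease by 20%: 4221/40 * 80/100 = 4221/50
Final result = 4221/50

4221/50


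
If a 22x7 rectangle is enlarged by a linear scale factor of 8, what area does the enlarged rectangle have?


Original dimensions: 22 x 7
Enlargement factor = 8
New width = 22 * 8 = 176
New height = 7 * 8 = 56
New area = 176 * 56 = 9856

9856


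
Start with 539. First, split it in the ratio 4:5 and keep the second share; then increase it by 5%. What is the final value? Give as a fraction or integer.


Start with 539.
Step 1: Split 4:5, second share = 539 * 5/9 = 2695/9
Step 2: Increase by 5%: 2695/9 * 105/100 = 3773/12
Final result = 3773/12

3773/12


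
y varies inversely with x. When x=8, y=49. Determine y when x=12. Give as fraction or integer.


Inverse proportion: y = k/x
Find k: k = 8 * 49 = 392
Compute y at x=12: y = 392/12
y = 98/3

98/3


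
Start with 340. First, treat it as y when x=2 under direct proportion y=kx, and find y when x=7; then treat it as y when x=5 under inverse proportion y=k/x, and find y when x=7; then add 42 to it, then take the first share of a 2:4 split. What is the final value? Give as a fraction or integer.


Start with 340.
Step 1: Direct prop: k = (340)/2; new y = k*7 = 340*7/2 = 1190
Step 2: Inverse prop: k = (1190)*5; new y = k/7 = 1190*5/7 = 850
Step 3: Add 42: 850+42=892; split 2:4 first = 892*2/6 = 892/3
Final result = 892/3

892/3


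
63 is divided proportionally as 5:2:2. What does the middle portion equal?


Ratio = 5:2:2
Total parts = 5 + 2 + 2 = 9
Value per part = 63 / 9 = 7
First share = 5 * 7 = 35
Middle share = 2 * 7 = 14
Third share = 2 * 7 = 14

14


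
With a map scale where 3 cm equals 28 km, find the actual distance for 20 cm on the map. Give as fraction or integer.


Map scale: 3 cm = 28 km
Measured distance on map = 20 cm
Set up proportion: 20 * 28 / 3
= 560 / 3
= 560/3 km

560/3


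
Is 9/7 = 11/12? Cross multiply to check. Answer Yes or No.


Cross multiply to check 9/7 = 11/12
Left cross product: 9 * 12 = 108
Right cross product: 7 * 11 = 77
108 != 77
Not equal, so proportions differ => No

No


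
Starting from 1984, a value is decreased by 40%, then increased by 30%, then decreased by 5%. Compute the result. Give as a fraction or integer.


Start: 1984
Step 1: decrease by 40% => multiply by 60/100
  1984 * 60/100 = 5952/5
Step 2: increase by 30% => multiply by 130/100
  5952/5 * 130/100 = 38688/25
Step 3: decrease by 5% => multiply by 95/100
  38688/25 * 95/100 = 183768/125
Final value = 183768/125

183768/125


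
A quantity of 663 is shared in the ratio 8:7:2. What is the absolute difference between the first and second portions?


Total parts = 8 + 7 + 2 = 17
Value per part = 663 / 17 = 39
Shares: 8*39=312, 7*39=273, 2*39=78
First share = 312, second share = 273
Difference = |312 - 273| = 39

39


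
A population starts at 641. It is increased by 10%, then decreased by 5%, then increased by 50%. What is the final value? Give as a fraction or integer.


Start: 641
Step 1: increase by 10% => multiply by 110/100
  641 * 110/100 = 7051/10
Step 2: decrease by 5% => multiply by 95/100
  7051/10 * 95/100 = 133969/200
Step 3: increase by 50% => multiply by 150/100
  133969/200 * 150/100 = 401907/400
Final value = 401907/400

401907/400


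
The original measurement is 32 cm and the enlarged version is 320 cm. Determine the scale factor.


Original length = 32 cm
Scaled length = 320 cm
Scale factor = 320 / 32
= 10

10


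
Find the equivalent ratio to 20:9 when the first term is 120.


Original ratio: 20:9
First term target: 120
Scale factor = 120 / 20 = 6
Multiply second term: 9 * 6 = 54
Equivalent ratio = 120:54

120:54


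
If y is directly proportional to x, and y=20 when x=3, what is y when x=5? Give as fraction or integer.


Direct proportion: y = kx
Find k: k = 20/3 = 20/3
Compute y at x=5: y = 20/3 * 5
y = 100/3

100/3


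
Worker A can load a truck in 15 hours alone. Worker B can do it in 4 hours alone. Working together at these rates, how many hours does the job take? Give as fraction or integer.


Rate of A = 1/15 job per hour
Rate of B = 1/4 job per hour
Combined rate = 1/15 + 1/4
Find common denominator: (4 + 15)/(15*4) = 19/60
Combined rate = 19/60 job per hour
Time together = 1 / (19/60) = 60/19 hours

60/19


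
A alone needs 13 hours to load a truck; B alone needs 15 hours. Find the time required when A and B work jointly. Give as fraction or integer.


Rate of A = 1/13 job per hour
Rate of B = 1/15 job per hour
Combined rate = 1/13 + 1/15
Find common denominator: (15 + 13)/(13*15) = 28/195
Combined rate = 28/195 job per hour
Time together = 1 / (28/195) = 195/28 hours

195/28


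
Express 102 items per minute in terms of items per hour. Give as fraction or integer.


Converting from per minute to per hour
Rate = 102 items per minute
Multiply by 60: 102 * 60
= 6120 items per hour

6120


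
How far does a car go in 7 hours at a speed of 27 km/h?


Using distance = speed * time
Speed = 27 km/h
Time = 7 hours
Distance = 27 * 7
= 189 km

189


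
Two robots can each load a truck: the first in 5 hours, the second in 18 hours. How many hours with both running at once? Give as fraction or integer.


Rate of A = 1/5 job per hour
Rate of B = 1/18 job per hour
Combined rate = 1/5 + 1/18
Find common denominator: (18 + 5)/(5*18) = 23/90
Combined rate = 23/90 job per hour
Time together = 1 / (23/90) = 90/23 hours

90/23


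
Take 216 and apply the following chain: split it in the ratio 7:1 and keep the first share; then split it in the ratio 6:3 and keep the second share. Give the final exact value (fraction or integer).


Start with 216.
Step 1: Split 7:1, first share = 216 * 7/8 = 189
Step 2: Split 6:3, second share = 189 * 3/9 = 63
Final result = 63

63


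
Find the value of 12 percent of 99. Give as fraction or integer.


Compute 12% of 99
Convert percentage: 12% = 12/100
Multiply: 99 * 12/100
= 1188/100
= 297/25

297/25


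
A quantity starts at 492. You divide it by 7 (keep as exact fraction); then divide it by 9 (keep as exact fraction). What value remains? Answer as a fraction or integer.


Start with 492.
Step 1: Divide by 7: 492 / 7 = 492/7
Step 2: Divide by 9: 492/7 / 9 = 164/21
Final result = 164/21

164/21


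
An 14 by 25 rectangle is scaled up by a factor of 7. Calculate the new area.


Original dimensions: 14 x 25
Enlargement factor = 7
New width = 14 * 7 = 98
New height = 25 * 7 = 175
New area = 98 * 175 = 17150

17150


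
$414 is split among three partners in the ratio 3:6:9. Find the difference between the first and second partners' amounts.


Total parts = 3 + 6 + 9 = 18
Value per part = 414 / 18 = 23
Shares: 3*23=69, 6*23=138, 9*23=207
First share = 69, second share = 138
Difference = |69 - 138| = 69

69


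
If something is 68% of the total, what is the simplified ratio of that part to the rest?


Part = 68%, Remainder = 32%
Ratio = 68:32
GCD(68, 32) = 4
Simplify: 17:8 = 17:8

17:8


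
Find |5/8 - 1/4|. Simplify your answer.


Simplify: 5/8 = 5/8 and 1/4 = 1/4
Find common denominator: LCD = 8
Convert: 5/8 and 2/8
Difference = |5 - 2|/8 = 3/8
Simplified = 3/8

3/8


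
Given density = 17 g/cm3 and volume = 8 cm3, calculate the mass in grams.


Using mass = density * volume
Density = 17 g/cm3
Volume = 8 cm3
Mass = 17 * 8
= 136 g

136


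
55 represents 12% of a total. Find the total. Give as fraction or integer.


Given: 55 is 12% of the whole
Set up: 55 = 12/100 * whole
whole = 55 * 100 / 12
whole = 5500 / 12
whole = 1375/3

1375/3


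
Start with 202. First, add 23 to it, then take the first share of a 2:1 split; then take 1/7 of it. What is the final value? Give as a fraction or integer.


Start with 202.
Step 1: Add 23: 202+23=225; split 2:1 first = 225*2/3 = 150
Step 2: Take 1/7: 150 * 1/7 = 150/7
Final result = 150/7

150/7


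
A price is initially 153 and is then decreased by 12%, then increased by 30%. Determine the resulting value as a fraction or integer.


Start: 153
Step 1: decrease by 12% => multiply by 88/100
  153 * 88/100 = 3366/25
Step 2: increase by 30% => multiply by 130/100
  3366/25 * 130/100 = 21879/125
Final value = 21879/125

21879/125


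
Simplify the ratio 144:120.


Find GCD(144, 120)
GCD = 24
Divide both by 24: 144/24 = 6, 120/24 = 5
Simplified ratio = 6:5

6:5


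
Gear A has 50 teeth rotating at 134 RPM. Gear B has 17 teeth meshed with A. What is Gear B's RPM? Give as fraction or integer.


Gear ratio: teeth_A * RPM_A = teeth_B * RPM_B
50 * 134 = 17 * RPM_B
6700 = 17 * RPM_B
RPM_B = 6700 / 17
RPM_B = 6700/17

6700/17


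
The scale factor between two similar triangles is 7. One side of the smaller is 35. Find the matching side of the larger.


Similar triangles have proportional sides
Scale factor = 7
Smaller side = 35
Corresponding larger side = 35 * 7
= 245

245


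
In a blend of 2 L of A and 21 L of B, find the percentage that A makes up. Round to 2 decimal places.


Volume of A = 2 L
Volume of B = 21 L
Total volume = 2 + 21 = 23 L
Percentage of A = (2/23) * 100
= 8.70%

8.70


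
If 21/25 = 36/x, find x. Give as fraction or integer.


Setting up: 21/25 = 36/x
Cross multiply: 21 * x = 25 * 36
21x = 900
x = 900/21
x = 300/7

300/7


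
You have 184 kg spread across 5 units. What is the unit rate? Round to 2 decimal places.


Total kg = 184
Number of units = 5
Unit rate = 184 / 5
= 36.80 kg per unit

36.80


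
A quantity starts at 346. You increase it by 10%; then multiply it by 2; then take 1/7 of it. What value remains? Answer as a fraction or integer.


Start with 346.
Step 1: Increase by 10%: 346 * 110/100 = 1903/5
Step 2: Multiply by 2: 1903/5 * 2 = 3806/5
Step 3: Take 1/7: 3806/5 * 1/7 = 3806/35
Final result = 3806/35

3806/35


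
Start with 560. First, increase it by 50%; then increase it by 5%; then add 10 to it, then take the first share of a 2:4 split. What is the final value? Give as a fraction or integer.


Start with 560.
Step 1: Increase by 50%: 560 * 150/100 = 840
Step 2: Increase by 5%: 840 * 105/100 = 882
Step 3: Add 10: 882+10=892; split 2:4 first = 892*2/6 = 892/3
Final result = 892/3

892/3


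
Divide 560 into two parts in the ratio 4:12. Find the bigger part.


Total parts = 4 + 12 = 16
Value per part = 560 / 16 = 35
First share = 4 * 35 = 140
Second share = 12 * 35 = 420
Larger share = 420

420


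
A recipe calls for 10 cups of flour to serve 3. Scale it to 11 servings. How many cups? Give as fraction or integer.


Original: 10 cups for 3 servings
Target servings = 11
Scaling factor = 11/3
New amount = 10 * 11/3
= 110/3
= 110/3 cups

110/3


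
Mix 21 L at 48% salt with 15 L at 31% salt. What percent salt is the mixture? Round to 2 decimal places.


Solute in mixture 1 = 48% of 21 L = 21*48/100 = 252/25 L
Solute in mixture 2 = 31% of 15 L = 15*31/100 = 93/20 L
Total solute = 252/25 + 93/20 = 1473/100 L
Total volume = 21 + 15 = 36 L
Final concentration = 1473/100/36 * 100 = 40.92%

40.92


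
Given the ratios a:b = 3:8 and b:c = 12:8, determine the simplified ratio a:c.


Given a:b = 3:8 and b:c = 12:8
Make b consistent. Multiply first ratio by 12: a:b = 36:96
Multiply second ratio by 8: b:c = 96:64
Now b = 96 in both, so a:b:c = 36:96:64
Therefore a:c = 36:64
Simplify by GCD: a:c = 9:16

9:16


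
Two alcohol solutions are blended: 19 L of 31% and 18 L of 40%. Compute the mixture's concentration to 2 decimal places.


Solute in mixture 1 = 31% of 19 L = 19*31/100 = 589/100 L
Solute in mixture 2 = 40% of 18 L = 18*40/100 = 36/5 L
Total solute = 589/100 + 36/5 = 1309/100 L
Total volume = 19 + 18 = 37 L
Final concentration = 1309/100/37 * 100 = 35.38%

35.38


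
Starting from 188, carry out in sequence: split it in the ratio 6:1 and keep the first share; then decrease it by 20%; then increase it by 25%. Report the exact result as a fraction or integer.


Start with 188.
Step 1: Split 6:1, first share = 188 * 6/7 = 1128/7
Step 2: Decrease by 20%: 1128/7 * 80/100 = 4512/35
Step 3: Increase by 25%: 4512/35 * 125/100 = 1128/7
Final result = 1128/7

1128/7


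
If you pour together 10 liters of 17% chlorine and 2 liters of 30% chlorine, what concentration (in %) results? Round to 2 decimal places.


Solute in mixture 1 = 17% of 10 L = 10*17/100 = 17/10 L
Solute in mixture 2 = 30% of 2 L = 2*30/100 = 3/5 L
Total solute = 17/10 + 3/5 = 23/10 L
Total volume = 10 + 2 = 12 L
Final concentration = 23/10/12 * 100 = 19.17%

19.17
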